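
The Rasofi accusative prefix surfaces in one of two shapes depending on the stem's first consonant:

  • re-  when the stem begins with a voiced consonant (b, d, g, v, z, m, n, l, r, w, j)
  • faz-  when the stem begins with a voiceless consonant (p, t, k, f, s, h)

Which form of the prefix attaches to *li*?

*li*: first consonant = /l/, voiced → re-.

re-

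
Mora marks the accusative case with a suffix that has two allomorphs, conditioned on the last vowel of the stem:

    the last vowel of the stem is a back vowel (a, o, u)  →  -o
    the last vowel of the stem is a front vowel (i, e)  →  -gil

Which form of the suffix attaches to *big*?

The last vowel of *big* is /i/, which is a front vowel, so the suffix is -gil.

-gil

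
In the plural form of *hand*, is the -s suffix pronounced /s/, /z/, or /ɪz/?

/z/

The stem *hand* ends in a voiced non-sibilant sound.
The plural suffix surfaces as /ɪz/ after sibilants, /s/ after other voiceless consonants, and /z/ after other voiced sounds.
So the plural -s on *hand* is pronounced /z/.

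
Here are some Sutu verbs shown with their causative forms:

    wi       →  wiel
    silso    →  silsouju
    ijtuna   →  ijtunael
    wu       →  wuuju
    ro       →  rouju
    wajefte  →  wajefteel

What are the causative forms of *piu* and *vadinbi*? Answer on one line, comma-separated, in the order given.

piuuju, vadinbiel

The suffix is conditioned by the last vowel: -uju when the last vowel of the stem is a rounded vowel (*silso*, *wu*, *ro*); -el when the last vowel of the stem is an unrounded vowel (*wi*, *ijtuna*, *wajefte*).
The last vowel of *piu* is /u/, which is a rounded vowel, so the suffix is -uju, giving *piuuju*.
Since the last vowel of *vadinbi* is /i/ (an unrounded vowel), it takes -el, giving *vadinbiel*.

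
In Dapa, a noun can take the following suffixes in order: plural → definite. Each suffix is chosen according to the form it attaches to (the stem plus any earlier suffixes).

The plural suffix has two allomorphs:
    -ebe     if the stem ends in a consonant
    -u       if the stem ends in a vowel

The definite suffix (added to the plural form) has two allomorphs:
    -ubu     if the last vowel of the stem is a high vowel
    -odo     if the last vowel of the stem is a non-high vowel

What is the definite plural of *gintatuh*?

gintatuhebeodo

*gintatuh*: final sound = /h/, a consonant → -ebe → *gintatuhebe*.
The plural form *gintatuhebe*: last vowel = /e/, a non-high vowel → -odo → *gintatuhebeodo*.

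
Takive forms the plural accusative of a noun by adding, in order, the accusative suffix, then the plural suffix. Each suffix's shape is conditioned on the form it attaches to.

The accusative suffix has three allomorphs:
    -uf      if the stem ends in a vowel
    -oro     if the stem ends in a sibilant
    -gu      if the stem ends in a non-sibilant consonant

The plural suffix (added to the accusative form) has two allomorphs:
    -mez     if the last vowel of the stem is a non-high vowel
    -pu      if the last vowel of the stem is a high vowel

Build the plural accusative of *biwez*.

*biwez* — final sound /z/ (a sibilant) → -oro → *biwezoro*.
The accusative form *biwezoro* — last vowel /o/ (a non-high vowel) → -mez → *biwezoromez*.

biwezoromez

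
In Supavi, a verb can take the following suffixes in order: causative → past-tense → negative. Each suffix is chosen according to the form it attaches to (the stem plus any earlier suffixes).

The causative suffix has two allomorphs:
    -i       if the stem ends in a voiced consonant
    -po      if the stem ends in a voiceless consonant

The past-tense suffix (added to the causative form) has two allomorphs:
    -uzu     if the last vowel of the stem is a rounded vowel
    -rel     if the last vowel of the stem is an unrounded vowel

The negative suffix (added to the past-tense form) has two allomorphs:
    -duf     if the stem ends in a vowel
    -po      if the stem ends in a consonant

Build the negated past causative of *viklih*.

viklihpouzuduf

*viklih* — final consonant /h/ (voiceless) → -po → *viklihpo*.
The causative form *viklihpo* — last vowel /o/ (a rounded vowel) → -uzu → *viklihpouzu*.
The past-tense form *viklihpouzu*: final sound = /u/, a vowel → -duf → *viklihpouzuduf*.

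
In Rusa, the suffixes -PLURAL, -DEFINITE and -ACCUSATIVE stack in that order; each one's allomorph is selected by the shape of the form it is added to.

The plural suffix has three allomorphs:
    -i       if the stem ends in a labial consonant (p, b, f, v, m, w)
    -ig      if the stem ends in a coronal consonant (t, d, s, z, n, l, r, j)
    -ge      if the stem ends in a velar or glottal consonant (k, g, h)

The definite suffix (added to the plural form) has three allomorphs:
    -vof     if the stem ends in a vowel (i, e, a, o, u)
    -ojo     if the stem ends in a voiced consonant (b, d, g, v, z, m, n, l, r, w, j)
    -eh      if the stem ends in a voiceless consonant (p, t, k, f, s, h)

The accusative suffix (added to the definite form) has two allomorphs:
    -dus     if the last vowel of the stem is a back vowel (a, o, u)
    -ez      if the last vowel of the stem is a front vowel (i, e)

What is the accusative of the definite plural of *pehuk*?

*pehuk* — final consonant /k/ (velar/glottal) → -ge → *pehukge*.
The plural form *pehukge* — final sound /e/ (a vowel) → -vof → *pehukgevof*.
The definite form *pehukgevof* — last vowel /o/ (a back vowel) → -dus → *pehukgevofdus*.

pehukgevofdus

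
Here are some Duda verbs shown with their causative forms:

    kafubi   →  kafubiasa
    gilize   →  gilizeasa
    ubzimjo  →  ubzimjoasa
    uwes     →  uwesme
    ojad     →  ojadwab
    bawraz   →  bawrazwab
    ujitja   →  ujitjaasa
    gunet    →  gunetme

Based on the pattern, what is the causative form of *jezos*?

The pattern is voicing of the final sound: -me when the stem ends in a voiceless consonant (*uwes*, *gunet*); -wab when the stem ends in a voiced consonant (*ojad*, *bawraz*); -asa when the stem ends in a vowel (*kafubi*, *gilize*, *ubzimjo*, *ujitja*).
Since the final sound of *jezos* is /s/ (a voiceless consonant), it takes -me, giving *jezosme*.

jezosme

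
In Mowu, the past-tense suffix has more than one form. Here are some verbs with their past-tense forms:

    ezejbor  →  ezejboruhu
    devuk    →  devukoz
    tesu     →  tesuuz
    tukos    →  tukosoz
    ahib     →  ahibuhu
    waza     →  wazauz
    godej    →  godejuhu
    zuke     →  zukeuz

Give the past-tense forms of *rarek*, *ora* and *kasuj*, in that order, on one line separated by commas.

The suffix is conditioned by the final sound: -oz when the stem ends in a voiceless consonant (*devuk*, *tukos*); -uhu when the stem ends in a voiced consonant (*ezejbor*, *ahib*, *godej*); -uz when the stem ends in a vowel (*tesu*, *waza*, *zuke*).
The final sound of *rarek* is /k/, which is a voiceless consonant, so the suffix is -oz, giving *rarekoz*.
*ora*: final sound = /a/, a vowel → -uz → *orauz*.
*kasuj*: final sound = /j/, a voiced consonant → -uhu → *kasujuhu*.

rarekoz, orauz, kasujuhu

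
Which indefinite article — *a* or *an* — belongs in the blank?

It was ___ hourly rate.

The indefinite article is chosen by the initial *sound* of the following word, not its spelling.
*hourly* begins with the sound /aʊ/ (silent h) — a vowel sound.
So the article is *an*: It was an hourly rate.

an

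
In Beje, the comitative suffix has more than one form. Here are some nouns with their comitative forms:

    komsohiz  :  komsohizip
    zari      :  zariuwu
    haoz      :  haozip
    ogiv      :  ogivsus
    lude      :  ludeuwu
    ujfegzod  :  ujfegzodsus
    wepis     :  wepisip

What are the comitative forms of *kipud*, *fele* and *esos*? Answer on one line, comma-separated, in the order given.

kipudsus, feleuwu, esosip

The pattern is sibilance of the final sound: -ip when the stem ends in a sibilant (*komsohiz*, *haoz*, *wepis*); -sus when the stem ends in a non-sibilant consonant (*ogiv*, *ujfegzod*); -uwu when the stem ends in a vowel (*zari*, *lude*).
*kipud*: final sound = /d/, a non-sibilant consonant → -sus → *kipudsus*.
The final sound of *fele* is /e/, which is a vowel, so the suffix is -uwu, giving *feleuwu*.
Since the final sound of *esos* is /s/ (a sibilant), it takes -ip, giving *esosip*.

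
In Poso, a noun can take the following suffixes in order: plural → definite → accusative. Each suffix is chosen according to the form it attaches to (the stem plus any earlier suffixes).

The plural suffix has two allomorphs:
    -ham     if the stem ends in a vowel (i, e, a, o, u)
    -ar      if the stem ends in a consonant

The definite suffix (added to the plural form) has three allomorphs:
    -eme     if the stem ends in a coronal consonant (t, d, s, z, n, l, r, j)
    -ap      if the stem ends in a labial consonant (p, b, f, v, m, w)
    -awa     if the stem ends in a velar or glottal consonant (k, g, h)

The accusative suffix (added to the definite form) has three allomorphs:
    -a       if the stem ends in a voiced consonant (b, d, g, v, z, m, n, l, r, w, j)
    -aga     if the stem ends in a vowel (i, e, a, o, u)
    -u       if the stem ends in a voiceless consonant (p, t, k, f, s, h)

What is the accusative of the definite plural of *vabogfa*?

vabogfahamapu

*vabogfa*: final sound = /a/, a vowel → -ham → *vabogfaham*.
The final consonant of the plural form *vabogfaham* is /m/, which is labial, so the definite suffix is -ap, giving *vabogfahamap*.
The final sound of the definite form *vabogfahamap* is /p/, which is a voiceless consonant, so the accusative suffix is -u, giving *vabogfahamapu*.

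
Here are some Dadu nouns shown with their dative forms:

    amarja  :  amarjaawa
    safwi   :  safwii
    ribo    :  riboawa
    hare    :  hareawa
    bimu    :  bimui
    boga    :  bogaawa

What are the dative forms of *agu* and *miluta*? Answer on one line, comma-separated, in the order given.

agui, milutaawa

The pattern is height harmony: -i when the last vowel of the stem is a high vowel (*safwi*, *bimu*); -awa when the last vowel of the stem is a non-high vowel (*amarja*, *ribo*, *hare*, *boga*).
The last vowel of *agu* is /u/, which is a high vowel, so the suffix is -i, giving *agui*.
*miluta* — last vowel /a/ (a non-high vowel) → -awa → *milutaawa*.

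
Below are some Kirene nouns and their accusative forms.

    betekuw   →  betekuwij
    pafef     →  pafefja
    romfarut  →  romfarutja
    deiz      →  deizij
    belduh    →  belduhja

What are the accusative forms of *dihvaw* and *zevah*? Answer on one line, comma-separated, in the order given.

dihvawij, zevahja

Looking at the final consonant of each stem: -ja when the stem ends in a voiceless consonant (*pafef*, *romfarut*, *belduh*); -ij when the stem ends in a voiced consonant (*betekuw*, *deiz*).
*dihvaw*: final consonant = /w/, voiced → -ij → *dihvawij*.
Since the final consonant of *zevah* is /h/ (voiceless), it takes -ja, giving *zevahja*.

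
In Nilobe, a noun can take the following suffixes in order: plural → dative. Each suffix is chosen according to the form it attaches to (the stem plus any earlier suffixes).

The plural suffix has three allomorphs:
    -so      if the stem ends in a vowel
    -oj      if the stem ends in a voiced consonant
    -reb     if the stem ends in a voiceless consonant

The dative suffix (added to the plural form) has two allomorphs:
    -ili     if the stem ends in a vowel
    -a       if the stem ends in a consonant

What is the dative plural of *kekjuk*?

kekjukreba

Since the final sound of *kekjuk* is /k/ (a voiceless consonant), it takes -reb, giving *kekjukreb*.
The final sound of the plural form *kekjukreb* is /b/, which is a consonant, so the dative suffix is -a, giving *kekjukreba*.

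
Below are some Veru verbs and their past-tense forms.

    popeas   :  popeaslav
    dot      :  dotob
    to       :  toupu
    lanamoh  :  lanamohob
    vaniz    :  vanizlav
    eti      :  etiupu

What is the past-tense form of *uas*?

uaslav

The pattern is sibilance of the final sound: -lav when the stem ends in a sibilant (*popeas*, *vaniz*); -ob when the stem ends in a non-sibilant consonant (*dot*, *lanamoh*); -upu when the stem ends in a vowel (*to*, *eti*).
*uas*: final sound = /s/, a sibilant → -lav → *uaslav*.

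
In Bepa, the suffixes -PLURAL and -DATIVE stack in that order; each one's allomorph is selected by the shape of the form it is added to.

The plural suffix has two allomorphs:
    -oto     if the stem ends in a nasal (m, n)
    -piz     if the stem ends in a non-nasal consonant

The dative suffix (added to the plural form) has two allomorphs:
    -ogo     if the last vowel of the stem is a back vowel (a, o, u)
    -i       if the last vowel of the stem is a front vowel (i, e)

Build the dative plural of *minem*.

The final consonant of *minem* is /m/, which is a nasal, so the plural suffix is -oto, giving *minemoto*.
The plural form *minemoto* — last vowel /o/ (a back vowel) → -ogo → *minemotoogo*.

minemotoogo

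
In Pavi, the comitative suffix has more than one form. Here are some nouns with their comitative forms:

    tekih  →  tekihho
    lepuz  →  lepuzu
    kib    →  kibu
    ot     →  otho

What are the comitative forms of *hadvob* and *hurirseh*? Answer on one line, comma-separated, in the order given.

The pattern is voicing of the final consonant: -ho when the stem ends in a voiceless consonant (*tekih*, *ot*); -u when the stem ends in a voiced consonant (*lepuz*, *kib*).
The final consonant of *hadvob* is /b/, which is voiced, so the suffix is -u, giving *hadvobu*.
*hurirseh*: final consonant = /h/, voiceless → -ho → *hurirsehho*.

hadvobu, hurirsehho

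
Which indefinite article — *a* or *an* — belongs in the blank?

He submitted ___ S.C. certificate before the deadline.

an

The indefinite article is chosen by the initial *sound* of the following word, not its spelling.
The initialism *S.C.* is read letter by letter; the first letter, S, is pronounced /ɛs/, which begins with a vowel sound.
So the article is *an*: He submitted an S.C. certificate before the deadline.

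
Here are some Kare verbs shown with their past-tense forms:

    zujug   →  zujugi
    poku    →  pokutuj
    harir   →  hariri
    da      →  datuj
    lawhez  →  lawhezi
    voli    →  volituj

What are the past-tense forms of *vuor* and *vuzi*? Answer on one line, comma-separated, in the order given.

vuori, vuzituj

The pattern is consonant vs. vowel: -i when the stem ends in a consonant (*zujug*, *harir*, *lawhez*); -tuj when the stem ends in a vowel (*poku*, *da*, *voli*).
Since the final sound of *vuor* is /r/ (a consonant), it takes -i, giving *vuori*.
The final sound of *vuzi* is /i/, which is a vowel, so the suffix is -tuj, giving *vuzituj*.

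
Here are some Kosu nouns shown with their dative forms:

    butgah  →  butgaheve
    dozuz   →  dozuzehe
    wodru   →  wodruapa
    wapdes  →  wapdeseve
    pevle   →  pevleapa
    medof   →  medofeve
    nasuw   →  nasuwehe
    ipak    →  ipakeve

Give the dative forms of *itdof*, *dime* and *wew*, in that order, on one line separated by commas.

itdofeve, dimeapa, wewehe

The pattern is voicing of the final sound: -eve when the stem ends in a voiceless consonant (*butgah*, *wapdes*, *medof*, *ipak*); -ehe when the stem ends in a voiced consonant (*dozuz*, *nasuw*); -apa when the stem ends in a vowel (*wodru*, *pevle*).
*itdof*: final sound = /f/, a voiceless consonant → -eve → *itdofeve*.
The final sound of *dime* is /e/, which is a vowel, so the suffix is -apa, giving *dimeapa*.
*wew* — final sound /w/ (a voiced consonant) → -ehe → *wewehe*.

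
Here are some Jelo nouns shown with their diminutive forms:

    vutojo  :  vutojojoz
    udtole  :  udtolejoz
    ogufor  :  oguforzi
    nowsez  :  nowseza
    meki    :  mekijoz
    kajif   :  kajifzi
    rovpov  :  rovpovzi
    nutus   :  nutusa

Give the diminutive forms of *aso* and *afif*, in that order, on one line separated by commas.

Looking at the final sound of each stem: -a when the stem ends in a sibilant (*nowsez*, *nutus*); -zi when the stem ends in a non-sibilant consonant (*ogufor*, *kajif*, *rovpov*); -joz when the stem ends in a vowel (*vutojo*, *udtole*, *meki*).
*aso* — final sound /o/ (a vowel) → -joz → *asojoz*.
Since the final sound of *afif* is /f/ (a non-sibilant consonant), it takes -zi, giving *afifzi*.

asojoz, afifzi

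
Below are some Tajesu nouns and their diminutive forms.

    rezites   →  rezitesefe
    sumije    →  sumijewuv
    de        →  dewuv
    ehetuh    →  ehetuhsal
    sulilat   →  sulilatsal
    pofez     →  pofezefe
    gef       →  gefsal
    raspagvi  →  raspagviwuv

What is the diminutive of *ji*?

Looking at the final sound of each stem: -efe when the stem ends in a sibilant (*rezites*, *pofez*); -sal when the stem ends in a non-sibilant consonant (*ehetuh*, *sulilat*, *gef*); -wuv when the stem ends in a vowel (*sumije*, *de*, *raspagvi*).
The final sound of *ji* is /i/, which is a vowel, so the suffix is -wuv, giving *jiwuv*.

jiwuv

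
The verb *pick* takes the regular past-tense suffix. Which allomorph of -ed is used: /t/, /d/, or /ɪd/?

/t/

The stem *pick* ends in a voiceless consonant other than /t/.
The -ed suffix is realized as /ɪd/ after /t, d/; as /t/ after other voiceless consonants; and as /d/ after other voiced sounds.
So -ed on *pick* is pronounced /t/.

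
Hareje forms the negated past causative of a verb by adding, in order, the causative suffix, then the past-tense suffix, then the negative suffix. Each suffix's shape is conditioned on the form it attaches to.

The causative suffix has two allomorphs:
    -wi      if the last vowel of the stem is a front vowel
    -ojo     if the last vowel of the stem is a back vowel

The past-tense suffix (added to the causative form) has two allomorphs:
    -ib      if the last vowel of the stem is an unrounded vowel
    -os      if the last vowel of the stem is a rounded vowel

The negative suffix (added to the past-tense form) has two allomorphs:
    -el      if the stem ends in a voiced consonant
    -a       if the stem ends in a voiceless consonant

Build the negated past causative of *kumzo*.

*kumzo* — last vowel /o/ (a back vowel) → -ojo → *kumzoojo*.
The causative form *kumzoojo*: last vowel = /o/, a rounded vowel → -os → *kumzoojoos*.
The past-tense form *kumzoojoos* — final consonant /s/ (voiceless) → -a → *kumzoojoosa*.

kumzoojoosa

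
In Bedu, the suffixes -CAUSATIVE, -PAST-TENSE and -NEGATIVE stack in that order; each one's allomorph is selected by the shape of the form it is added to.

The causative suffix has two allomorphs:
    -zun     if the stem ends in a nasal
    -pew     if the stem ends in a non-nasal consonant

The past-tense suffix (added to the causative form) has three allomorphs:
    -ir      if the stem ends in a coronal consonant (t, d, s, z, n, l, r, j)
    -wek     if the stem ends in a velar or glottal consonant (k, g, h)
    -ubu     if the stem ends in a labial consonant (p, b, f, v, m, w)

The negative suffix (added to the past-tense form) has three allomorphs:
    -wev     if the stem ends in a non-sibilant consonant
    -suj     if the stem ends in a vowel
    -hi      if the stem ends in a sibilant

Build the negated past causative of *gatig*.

gatigpewubusuj

*gatig*: final consonant = /g/, non-nasal → -pew → *gatigpew*.
The causative form *gatigpew*: final consonant = /w/, labial → -ubu → *gatigpewubu*.
The past-tense form *gatigpewubu* — final sound /u/ (a vowel) → -suj → *gatigpewubusuj*.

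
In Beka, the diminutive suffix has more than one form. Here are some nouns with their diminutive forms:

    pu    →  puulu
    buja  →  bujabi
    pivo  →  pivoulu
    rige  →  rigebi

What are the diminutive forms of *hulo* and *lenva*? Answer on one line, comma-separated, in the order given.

huloulu, lenvabi

The alternation tracks the last vowel of the stem — -ulu when the last vowel of the stem is a rounded vowel (*pu*, *pivo*); -bi when the last vowel of the stem is an unrounded vowel (*buja*, *rige*).
The last vowel of *hulo* is /o/, which is a rounded vowel, so the suffix is -ulu, giving *huloulu*.
The last vowel of *lenva* is /a/, which is an unrounded vowel, so the suffix is -bi, giving *lenvabi*.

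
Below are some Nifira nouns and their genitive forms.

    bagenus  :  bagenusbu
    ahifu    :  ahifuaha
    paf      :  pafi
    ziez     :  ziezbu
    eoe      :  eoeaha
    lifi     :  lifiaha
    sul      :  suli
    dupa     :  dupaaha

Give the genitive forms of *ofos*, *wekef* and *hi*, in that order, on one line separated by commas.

The alternation tracks the final sound of the stem — -bu when the stem ends in a sibilant (*bagenus*, *ziez*); -i when the stem ends in a non-sibilant consonant (*paf*, *sul*); -aha when the stem ends in a vowel (*ahifu*, *eoe*, *lifi*, *dupa*).
*ofos* — final sound /s/ (a sibilant) → -bu → *ofosbu*.
The final sound of *wekef* is /f/, which is a non-sibilant consonant, so the suffix is -i, giving *wekefi*.
*hi* — final sound /i/ (a vowel) → -aha → *hiaha*.

ofosbu, wekefi, hiaha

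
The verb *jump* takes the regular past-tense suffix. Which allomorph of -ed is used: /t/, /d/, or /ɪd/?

The stem *jump* ends in a voiceless consonant other than /t/.
The -ed suffix is realized as /ɪd/ after /t, d/; as /t/ after other voiceless consonants; and as /d/ after other voiced sounds.
So -ed on *jump* is pronounced /t/.

/t/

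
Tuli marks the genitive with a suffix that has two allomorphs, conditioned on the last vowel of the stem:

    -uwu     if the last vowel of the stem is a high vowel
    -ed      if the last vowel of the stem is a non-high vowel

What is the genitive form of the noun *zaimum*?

*zaimum*: last vowel = /u/, a high vowel → -uwu → *zaimumuwu*.

zaimumuwu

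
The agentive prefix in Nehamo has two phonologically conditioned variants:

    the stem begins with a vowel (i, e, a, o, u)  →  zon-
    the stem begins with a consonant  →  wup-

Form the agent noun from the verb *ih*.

zonih

*ih*: first sound = /i/, a vowel → zon- → *zonih*.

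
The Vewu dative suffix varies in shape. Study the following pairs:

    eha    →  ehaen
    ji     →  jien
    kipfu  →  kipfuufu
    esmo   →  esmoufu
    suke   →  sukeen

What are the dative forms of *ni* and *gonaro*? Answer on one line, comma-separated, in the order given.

The pattern is rounding harmony: -ufu when the last vowel of the stem is a rounded vowel (*kipfu*, *esmo*); -en when the last vowel of the stem is an unrounded vowel (*eha*, *ji*, *suke*).
*ni*: last vowel = /i/, an unrounded vowel → -en → *nien*.
*gonaro*: last vowel = /o/, a rounded vowel → -ufu → *gonaroufu*.

nien, gonaroufu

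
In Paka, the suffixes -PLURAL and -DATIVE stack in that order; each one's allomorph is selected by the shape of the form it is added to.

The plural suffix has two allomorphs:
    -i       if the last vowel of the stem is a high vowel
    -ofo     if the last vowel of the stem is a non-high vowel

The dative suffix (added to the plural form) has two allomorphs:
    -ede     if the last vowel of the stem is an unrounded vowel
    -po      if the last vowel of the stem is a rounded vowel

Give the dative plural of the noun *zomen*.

zomenofopo

The last vowel of *zomen* is /e/, which is a non-high vowel, so the plural suffix is -ofo, giving *zomenofo*.
The plural form *zomenofo*: last vowel = /o/, a rounded vowel → -po → *zomenofopo*.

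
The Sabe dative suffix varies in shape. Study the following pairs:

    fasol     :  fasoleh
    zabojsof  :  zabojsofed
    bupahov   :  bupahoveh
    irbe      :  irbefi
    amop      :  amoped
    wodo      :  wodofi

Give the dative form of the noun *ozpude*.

ozpudefi

The alternation tracks the final sound of the stem — -ed when the stem ends in a voiceless consonant (*zabojsof*, *amop*); -eh when the stem ends in a voiced consonant (*fasol*, *bupahov*); -fi when the stem ends in a vowel (*irbe*, *wodo*).
*ozpude* — final sound /e/ (a vowel) → -fi → *ozpudefi*.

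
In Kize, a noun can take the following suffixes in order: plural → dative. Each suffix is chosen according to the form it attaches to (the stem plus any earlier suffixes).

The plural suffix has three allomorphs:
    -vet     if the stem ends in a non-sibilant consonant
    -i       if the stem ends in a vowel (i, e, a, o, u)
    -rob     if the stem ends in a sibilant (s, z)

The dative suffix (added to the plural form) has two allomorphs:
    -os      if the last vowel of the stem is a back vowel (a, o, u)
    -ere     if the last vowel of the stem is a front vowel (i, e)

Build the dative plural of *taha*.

*taha* — final sound /a/ (a vowel) → -i → *tahai*.
Since the last vowel of the plural form *tahai* is /i/ (a front vowel), it takes -ere, giving *tahaiere*.

tahaiere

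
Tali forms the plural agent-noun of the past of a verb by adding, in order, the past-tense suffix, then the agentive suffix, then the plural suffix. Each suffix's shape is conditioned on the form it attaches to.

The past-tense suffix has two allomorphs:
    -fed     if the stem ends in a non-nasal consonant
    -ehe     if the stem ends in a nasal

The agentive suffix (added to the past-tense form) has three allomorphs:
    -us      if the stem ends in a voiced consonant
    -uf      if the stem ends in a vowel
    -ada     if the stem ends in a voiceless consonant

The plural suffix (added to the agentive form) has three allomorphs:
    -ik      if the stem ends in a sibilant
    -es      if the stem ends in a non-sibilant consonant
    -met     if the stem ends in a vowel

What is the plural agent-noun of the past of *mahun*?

The final consonant of *mahun* is /n/, which is a nasal, so the past-tense suffix is -ehe, giving *mahunehe*.
The past-tense form *mahunehe*: final sound = /e/, a vowel → -uf → *mahuneheuf*.
The final sound of the agentive form *mahuneheuf* is /f/, which is a non-sibilant consonant, so the plural suffix is -es, giving *mahuneheufes*.

mahuneheufes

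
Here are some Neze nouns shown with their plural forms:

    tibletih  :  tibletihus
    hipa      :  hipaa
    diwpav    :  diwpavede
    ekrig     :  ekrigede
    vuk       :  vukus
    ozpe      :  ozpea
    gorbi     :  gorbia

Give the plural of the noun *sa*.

The alternation tracks the final sound of the stem — -us when the stem ends in a voiceless consonant (*tibletih*, *vuk*); -ede when the stem ends in a voiced consonant (*diwpav*, *ekrig*); -a when the stem ends in a vowel (*hipa*, *ozpe*, *gorbi*).
*sa* — final sound /a/ (a vowel) → -a → *saa*.

saa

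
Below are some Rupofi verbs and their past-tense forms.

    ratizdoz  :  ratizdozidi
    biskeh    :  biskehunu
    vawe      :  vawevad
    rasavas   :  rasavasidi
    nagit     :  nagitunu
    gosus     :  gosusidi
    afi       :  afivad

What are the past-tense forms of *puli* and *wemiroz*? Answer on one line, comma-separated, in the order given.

pulivad, wemirozidi

Looking at the final sound of each stem: -idi when the stem ends in a sibilant (*ratizdoz*, *rasavas*, *gosus*); -unu when the stem ends in a non-sibilant consonant (*biskeh*, *nagit*); -vad when the stem ends in a vowel (*vawe*, *afi*).
*puli* — final sound /i/ (a vowel) → -vad → *pulivad*.
*wemiroz*: final sound = /z/, a sibilant → -idi → *wemirozidi*.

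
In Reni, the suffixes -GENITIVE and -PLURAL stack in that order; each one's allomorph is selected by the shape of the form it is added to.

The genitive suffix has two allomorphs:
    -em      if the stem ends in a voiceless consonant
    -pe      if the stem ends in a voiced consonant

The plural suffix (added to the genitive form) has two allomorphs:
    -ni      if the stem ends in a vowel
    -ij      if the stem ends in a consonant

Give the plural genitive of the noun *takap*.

*takap*: final consonant = /p/, voiceless → -em → *takapem*.
Since the final sound of the genitive form *takapem* is /m/ (a consonant), it takes -ij, giving *takapemij*.

takapemij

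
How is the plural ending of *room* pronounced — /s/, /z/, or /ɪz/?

/z/

The stem *room* ends in a voiced non-sibilant sound.
The plural suffix surfaces as /ɪz/ after sibilants, /s/ after other voiceless consonants, and /z/ after other voiced sounds.
So the plural -s on *room* is pronounced /z/.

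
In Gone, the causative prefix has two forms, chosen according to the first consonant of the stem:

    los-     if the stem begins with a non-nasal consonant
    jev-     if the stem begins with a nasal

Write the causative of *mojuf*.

jevmojuf

The first consonant of *mojuf* is /m/, which is a nasal, so the prefix is jev-, giving *jevmojuf*.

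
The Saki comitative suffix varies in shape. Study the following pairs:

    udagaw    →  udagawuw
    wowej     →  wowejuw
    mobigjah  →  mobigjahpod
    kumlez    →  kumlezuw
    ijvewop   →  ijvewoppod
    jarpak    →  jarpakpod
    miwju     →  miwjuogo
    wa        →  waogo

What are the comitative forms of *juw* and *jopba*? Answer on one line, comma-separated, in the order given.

Looking at the final sound of each stem: -pod when the stem ends in a voiceless consonant (*mobigjah*, *ijvewop*, *jarpak*); -uw when the stem ends in a voiced consonant (*udagaw*, *wowej*, *kumlez*); -ogo when the stem ends in a vowel (*miwju*, *wa*).
*juw*: final sound = /w/, a voiced consonant → -uw → *juwuw*.
*jopba* — final sound /a/ (a vowel) → -ogo → *jopbaogo*.

juwuw, jopbaogo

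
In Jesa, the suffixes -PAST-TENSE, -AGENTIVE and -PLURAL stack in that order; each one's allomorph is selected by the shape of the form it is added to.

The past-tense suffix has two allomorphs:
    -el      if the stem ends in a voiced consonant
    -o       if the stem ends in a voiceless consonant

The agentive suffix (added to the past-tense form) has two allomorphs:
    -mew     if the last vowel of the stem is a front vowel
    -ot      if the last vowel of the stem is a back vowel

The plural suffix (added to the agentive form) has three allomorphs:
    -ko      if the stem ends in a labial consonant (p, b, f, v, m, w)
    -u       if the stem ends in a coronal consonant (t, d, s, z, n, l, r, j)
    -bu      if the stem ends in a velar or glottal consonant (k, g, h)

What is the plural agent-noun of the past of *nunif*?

The final consonant of *nunif* is /f/, which is voiceless, so the past-tense suffix is -o, giving *nunifo*.
The past-tense form *nunifo*: last vowel = /o/, a back vowel → -ot → *nunifoot*.
Since the final consonant of the agentive form *nunifoot* is /t/ (coronal), it takes -u, giving *nunifootu*.

nunifootu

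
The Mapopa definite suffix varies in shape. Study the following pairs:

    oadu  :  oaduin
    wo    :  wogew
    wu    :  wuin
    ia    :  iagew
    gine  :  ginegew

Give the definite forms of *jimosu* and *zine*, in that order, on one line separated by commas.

jimosuin, zinegew

The pattern is height harmony: -in when the last vowel of the stem is a high vowel (*oadu*, *wu*); -gew when the last vowel of the stem is a non-high vowel (*wo*, *ia*, *gine*).
Since the last vowel of *jimosu* is /u/ (a high vowel), it takes -in, giving *jimosuin*.
*zine*: last vowel = /e/, a non-high vowel → -gew → *zinegew*.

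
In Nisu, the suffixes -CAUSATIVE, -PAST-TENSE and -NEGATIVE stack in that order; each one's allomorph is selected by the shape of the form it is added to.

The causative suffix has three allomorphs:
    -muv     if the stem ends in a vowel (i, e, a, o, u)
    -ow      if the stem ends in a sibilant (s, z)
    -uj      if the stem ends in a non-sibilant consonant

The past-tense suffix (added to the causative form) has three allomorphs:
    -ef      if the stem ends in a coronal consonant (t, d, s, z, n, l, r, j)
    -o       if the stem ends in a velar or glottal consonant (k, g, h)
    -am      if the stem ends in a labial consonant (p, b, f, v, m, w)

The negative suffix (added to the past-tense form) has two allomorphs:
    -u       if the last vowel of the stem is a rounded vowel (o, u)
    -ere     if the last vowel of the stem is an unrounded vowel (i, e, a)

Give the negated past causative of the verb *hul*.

Since the final sound of *hul* is /l/ (a non-sibilant consonant), it takes -uj, giving *huluj*.
The causative form *huluj* — final consonant /j/ (coronal) → -ef → *hulujef*.
The last vowel of the past-tense form *hulujef* is /e/, which is an unrounded vowel, so the negative suffix is -ere, giving *hulujefere*.

hulujefere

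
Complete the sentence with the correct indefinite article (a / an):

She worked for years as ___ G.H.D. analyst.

The indefinite article is chosen by the initial *sound* of the following word, not its spelling.
The initialism *G.H.D.* is read letter by letter; the first letter, G, is pronounced /dʒiː/, which begins with a consonant sound.
So the article is *a*: She worked for years as a G.H.D. analyst.

a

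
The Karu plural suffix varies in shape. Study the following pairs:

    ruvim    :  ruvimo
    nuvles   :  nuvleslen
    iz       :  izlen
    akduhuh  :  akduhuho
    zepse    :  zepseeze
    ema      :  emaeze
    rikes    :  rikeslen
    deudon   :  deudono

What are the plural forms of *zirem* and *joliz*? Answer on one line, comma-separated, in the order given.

The pattern is sibilance of the final sound: -len when the stem ends in a sibilant (*nuvles*, *iz*, *rikes*); -o when the stem ends in a non-sibilant consonant (*ruvim*, *akduhuh*, *deudon*); -eze when the stem ends in a vowel (*zepse*, *ema*).
*zirem*: final sound = /m/, a non-sibilant consonant → -o → *ziremo*.
Since the final sound of *joliz* is /z/ (a sibilant), it takes -len, giving *jolizlen*.

ziremo, jolizlen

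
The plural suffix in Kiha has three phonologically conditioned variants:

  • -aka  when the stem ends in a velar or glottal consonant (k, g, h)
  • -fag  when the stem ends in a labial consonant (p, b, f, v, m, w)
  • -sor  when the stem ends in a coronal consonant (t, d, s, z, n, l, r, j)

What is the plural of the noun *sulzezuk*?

The final consonant of *sulzezuk* is /k/, which is velar/glottal, so the suffix is -aka, giving *sulzezukaka*.

sulzezukaka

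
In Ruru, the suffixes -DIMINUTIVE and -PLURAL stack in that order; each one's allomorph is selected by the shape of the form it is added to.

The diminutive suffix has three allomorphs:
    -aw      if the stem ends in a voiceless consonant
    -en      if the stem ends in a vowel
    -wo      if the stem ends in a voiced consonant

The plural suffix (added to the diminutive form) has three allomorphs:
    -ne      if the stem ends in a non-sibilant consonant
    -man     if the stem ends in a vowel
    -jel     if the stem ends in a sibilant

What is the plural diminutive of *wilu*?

The final sound of *wilu* is /u/, which is a vowel, so the diminutive suffix is -en, giving *wiluen*.
The diminutive form *wiluen* — final sound /n/ (a non-sibilant consonant) → -ne → *wiluenne*.

wiluenne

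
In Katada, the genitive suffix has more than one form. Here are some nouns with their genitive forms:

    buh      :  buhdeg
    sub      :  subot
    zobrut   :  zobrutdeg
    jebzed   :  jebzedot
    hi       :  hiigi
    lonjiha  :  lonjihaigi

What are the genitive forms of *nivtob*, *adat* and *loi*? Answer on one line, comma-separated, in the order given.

The alternation tracks the final sound of the stem — -deg when the stem ends in a voiceless consonant (*buh*, *zobrut*); -ot when the stem ends in a voiced consonant (*sub*, *jebzed*); -igi when the stem ends in a vowel (*hi*, *lonjiha*).
*nivtob*: final sound = /b/, a voiced consonant → -ot → *nivtobot*.
*adat*: final sound = /t/, a voiceless consonant → -deg → *adatdeg*.
Since the final sound of *loi* is /i/ (a vowel), it takes -igi, giving *loiigi*.

nivtobot, adatdeg, loiigi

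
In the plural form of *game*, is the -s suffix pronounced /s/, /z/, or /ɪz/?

/z/

The stem *game* ends in a voiced non-sibilant sound.
The plural suffix surfaces as /ɪz/ after sibilants, /s/ after other voiceless consonants, and /z/ after other voiced sounds.
So the plural -s on *game* is pronounced /z/.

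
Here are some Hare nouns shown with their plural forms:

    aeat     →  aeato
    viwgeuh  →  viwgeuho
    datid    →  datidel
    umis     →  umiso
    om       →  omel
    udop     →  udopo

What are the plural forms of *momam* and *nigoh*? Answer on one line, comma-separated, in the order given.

momamel, nigoho

The alternation tracks the final consonant of the stem — -o when the stem ends in a voiceless consonant (*aeat*, *viwgeuh*, *umis*, *udop*); -el when the stem ends in a voiced consonant (*datid*, *om*).
Since the final consonant of *momam* is /m/ (voiced), it takes -el, giving *momamel*.
The final consonant of *nigoh* is /h/, which is voiceless, so the suffix is -o, giving *nigoho*.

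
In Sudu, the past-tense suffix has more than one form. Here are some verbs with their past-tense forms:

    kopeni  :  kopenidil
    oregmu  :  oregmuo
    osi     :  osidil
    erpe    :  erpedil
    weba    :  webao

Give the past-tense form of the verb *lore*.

loredil

The pattern is front/back vowel harmony: -dil when the last vowel of the stem is a front vowel (*kopeni*, *osi*, *erpe*); -o when the last vowel of the stem is a back vowel (*oregmu*, *weba*).
The last vowel of *lore* is /e/, which is a front vowel, so the suffix is -dil, giving *loredil*.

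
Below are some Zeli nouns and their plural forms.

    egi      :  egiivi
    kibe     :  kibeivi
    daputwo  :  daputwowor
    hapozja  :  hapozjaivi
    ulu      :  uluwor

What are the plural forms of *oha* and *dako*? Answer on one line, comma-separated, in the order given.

Looking at the last vowel of each stem: -wor when the last vowel of the stem is a rounded vowel (*daputwo*, *ulu*); -ivi when the last vowel of the stem is an unrounded vowel (*egi*, *kibe*, *hapozja*).
Since the last vowel of *oha* is /a/ (an unrounded vowel), it takes -ivi, giving *ohaivi*.
The last vowel of *dako* is /o/, which is a rounded vowel, so the suffix is -wor, giving *dakowor*.

ohaivi, dakowor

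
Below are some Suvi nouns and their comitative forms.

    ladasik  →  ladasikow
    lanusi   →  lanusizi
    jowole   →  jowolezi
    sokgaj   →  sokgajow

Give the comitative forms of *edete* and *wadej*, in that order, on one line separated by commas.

The alternation tracks the final sound of the stem — -ow when the stem ends in a consonant (*ladasik*, *sokgaj*); -zi when the stem ends in a vowel (*lanusi*, *jowole*).
*edete*: final sound = /e/, a vowel → -zi → *edetezi*.
*wadej*: final sound = /j/, a consonant → -ow → *wadejow*.

edetezi, wadejow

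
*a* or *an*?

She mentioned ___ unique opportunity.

The indefinite article is chosen by the initial *sound* of the following word, not its spelling.
*unique* begins with the sound /juː/ (u pronounced /juː/) — a consonant sound.
So the article is *a*: She mentioned a unique opportunity.

a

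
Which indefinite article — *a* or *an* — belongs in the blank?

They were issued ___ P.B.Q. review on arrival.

The indefinite article is chosen by the initial *sound* of the following word, not its spelling.
The initialism *P.B.Q.* is read letter by letter; the first letter, P, is pronounced /piː/, which begins with a consonant sound.
So the article is *a*: They were issued a P.B.Q. review on arrival.

a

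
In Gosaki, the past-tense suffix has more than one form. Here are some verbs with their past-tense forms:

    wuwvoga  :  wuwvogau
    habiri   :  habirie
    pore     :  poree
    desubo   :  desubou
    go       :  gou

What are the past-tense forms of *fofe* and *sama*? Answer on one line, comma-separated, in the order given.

fofee, samau

The alternation tracks the last vowel of the stem — -e when the last vowel of the stem is a front vowel (*habiri*, *pore*); -u when the last vowel of the stem is a back vowel (*wuwvoga*, *desubo*, *go*).
Since the last vowel of *fofe* is /e/ (a front vowel), it takes -e, giving *fofee*.
Since the last vowel of *sama* is /a/ (a back vowel), it takes -u, giving *samau*.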